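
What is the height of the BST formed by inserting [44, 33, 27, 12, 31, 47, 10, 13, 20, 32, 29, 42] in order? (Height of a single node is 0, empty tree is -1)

Insertion order: [44, 33, 27, 12, 31, 47, 10, 13, 20, 32, 29, 42]
Tree (level-order array): [44, 33, 47, 27, 42, None, None, 12, 31, None, None, 10, 13, 29, 32, None, None, None, 20]
Compute height bottom-up (empty subtree = -1):
  height(10) = 1 + max(-1, -1) = 0
  height(20) = 1 + max(-1, -1) = 0
  height(13) = 1 + max(-1, 0) = 1
  height(12) = 1 + max(0, 1) = 2
  height(29) = 1 + max(-1, -1) = 0
  height(32) = 1 + max(-1, -1) = 0
  height(31) = 1 + max(0, 0) = 1
  height(27) = 1 + max(2, 1) = 3
  height(42) = 1 + max(-1, -1) = 0
  height(33) = 1 + max(3, 0) = 4
  height(47) = 1 + max(-1, -1) = 0
  height(44) = 1 + max(4, 0) = 5
Height = 5


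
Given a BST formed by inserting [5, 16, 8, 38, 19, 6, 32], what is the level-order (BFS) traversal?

Tree insertion order: [5, 16, 8, 38, 19, 6, 32]
Tree (level-order array): [5, None, 16, 8, 38, 6, None, 19, None, None, None, None, 32]
BFS from the root, enqueuing left then right child of each popped node:
  queue [5] -> pop 5, enqueue [16], visited so far: [5]
  queue [16] -> pop 16, enqueue [8, 38], visited so far: [5, 16]
  queue [8, 38] -> pop 8, enqueue [6], visited so far: [5, 16, 8]
  queue [38, 6] -> pop 38, enqueue [19], visited so far: [5, 16, 8, 38]
  queue [6, 19] -> pop 6, enqueue [none], visited so far: [5, 16, 8, 38, 6]
  queue [19] -> pop 19, enqueue [32], visited so far: [5, 16, 8, 38, 6, 19]
  queue [32] -> pop 32, enqueue [none], visited so far: [5, 16, 8, 38, 6, 19, 32]
Result: [5, 16, 8, 38, 6, 19, 32]


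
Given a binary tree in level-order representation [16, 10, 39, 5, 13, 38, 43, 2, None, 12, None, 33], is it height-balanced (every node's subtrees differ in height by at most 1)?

Tree (level-order array): [16, 10, 39, 5, 13, 38, 43, 2, None, 12, None, 33]
Definition: a tree is height-balanced if, at every node, |h(left) - h(right)| <= 1 (empty subtree has height -1).
Bottom-up per-node check:
  node 2: h_left=-1, h_right=-1, diff=0 [OK], height=0
  node 5: h_left=0, h_right=-1, diff=1 [OK], height=1
  node 12: h_left=-1, h_right=-1, diff=0 [OK], height=0
  node 13: h_left=0, h_right=-1, diff=1 [OK], height=1
  node 10: h_left=1, h_right=1, diff=0 [OK], height=2
  node 33: h_left=-1, h_right=-1, diff=0 [OK], height=0
  node 38: h_left=0, h_right=-1, diff=1 [OK], height=1
  node 43: h_left=-1, h_right=-1, diff=0 [OK], height=0
  node 39: h_left=1, h_right=0, diff=1 [OK], height=2
  node 16: h_left=2, h_right=2, diff=0 [OK], height=3
All nodes satisfy the balance condition.
Result: Balanced


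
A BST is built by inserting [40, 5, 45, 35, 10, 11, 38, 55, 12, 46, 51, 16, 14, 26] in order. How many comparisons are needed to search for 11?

Search path for 11: 40 -> 5 -> 35 -> 10 -> 11
Found: True
Comparisons: 5


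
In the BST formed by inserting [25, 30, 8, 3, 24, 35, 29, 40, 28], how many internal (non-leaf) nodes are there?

Tree built from: [25, 30, 8, 3, 24, 35, 29, 40, 28]
Tree (level-order array): [25, 8, 30, 3, 24, 29, 35, None, None, None, None, 28, None, None, 40]
Rule: An internal node has at least one child.
Per-node child counts:
  node 25: 2 child(ren)
  node 8: 2 child(ren)
  node 3: 0 child(ren)
  node 24: 0 child(ren)
  node 30: 2 child(ren)
  node 29: 1 child(ren)
  node 28: 0 child(ren)
  node 35: 1 child(ren)
  node 40: 0 child(ren)
Matching nodes: [25, 8, 30, 29, 35]
Count of internal (non-leaf) nodes: 5


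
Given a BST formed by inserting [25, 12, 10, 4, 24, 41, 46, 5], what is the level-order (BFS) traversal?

Tree insertion order: [25, 12, 10, 4, 24, 41, 46, 5]
Tree (level-order array): [25, 12, 41, 10, 24, None, 46, 4, None, None, None, None, None, None, 5]
BFS from the root, enqueuing left then right child of each popped node:
  queue [25] -> pop 25, enqueue [12, 41], visited so far: [25]
  queue [12, 41] -> pop 12, enqueue [10, 24], visited so far: [25, 12]
  queue [41, 10, 24] -> pop 41, enqueue [46], visited so far: [25, 12, 41]
  queue [10, 24, 46] -> pop 10, enqueue [4], visited so far: [25, 12, 41, 10]
  queue [24, 46, 4] -> pop 24, enqueue [none], visited so far: [25, 12, 41, 10, 24]
  queue [46, 4] -> pop 46, enqueue [none], visited so far: [25, 12, 41, 10, 24, 46]
  queue [4] -> pop 4, enqueue [5], visited so far: [25, 12, 41, 10, 24, 46, 4]
  queue [5] -> pop 5, enqueue [none], visited so far: [25, 12, 41, 10, 24, 46, 4, 5]
Result: [25, 12, 41, 10, 24, 46, 4, 5]


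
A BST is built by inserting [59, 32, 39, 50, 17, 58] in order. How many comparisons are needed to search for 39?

Search path for 39: 59 -> 32 -> 39
Found: True
Comparisons: 3


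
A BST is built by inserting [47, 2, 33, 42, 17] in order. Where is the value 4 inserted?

Starting tree (level order): [47, 2, None, None, 33, 17, 42]
Insertion path: 47 -> 2 -> 33 -> 17
Result: insert 4 as left child of 17
Final tree (level order): [47, 2, None, None, 33, 17, 42, 4]


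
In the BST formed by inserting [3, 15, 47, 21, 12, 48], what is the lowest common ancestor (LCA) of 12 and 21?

Tree insertion order: [3, 15, 47, 21, 12, 48]
Tree (level-order array): [3, None, 15, 12, 47, None, None, 21, 48]
In a BST, the LCA of p=12, q=21 is the first node v on the
root-to-leaf path with p <= v <= q (go left if both < v, right if both > v).
Walk from root:
  at 3: both 12 and 21 > 3, go right
  at 15: 12 <= 15 <= 21, this is the LCA
LCA = 15


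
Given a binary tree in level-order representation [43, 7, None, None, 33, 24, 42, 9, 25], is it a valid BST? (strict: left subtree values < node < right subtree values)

Level-order array: [43, 7, None, None, 33, 24, 42, 9, 25]
Validate using subtree bounds (lo, hi): at each node, require lo < value < hi,
then recurse left with hi=value and right with lo=value.
Preorder trace (stopping at first violation):
  at node 43 with bounds (-inf, +inf): OK
  at node 7 with bounds (-inf, 43): OK
  at node 33 with bounds (7, 43): OK
  at node 24 with bounds (7, 33): OK
  at node 9 with bounds (7, 24): OK
  at node 25 with bounds (24, 33): OK
  at node 42 with bounds (33, 43): OK
No violation found at any node.
Result: Valid BST


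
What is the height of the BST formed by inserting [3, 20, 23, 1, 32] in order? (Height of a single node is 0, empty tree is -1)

Insertion order: [3, 20, 23, 1, 32]
Tree (level-order array): [3, 1, 20, None, None, None, 23, None, 32]
Compute height bottom-up (empty subtree = -1):
  height(1) = 1 + max(-1, -1) = 0
  height(32) = 1 + max(-1, -1) = 0
  height(23) = 1 + max(-1, 0) = 1
  height(20) = 1 + max(-1, 1) = 2
  height(3) = 1 + max(0, 2) = 3
Height = 3


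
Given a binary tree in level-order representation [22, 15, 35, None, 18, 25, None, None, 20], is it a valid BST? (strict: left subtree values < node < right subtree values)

Level-order array: [22, 15, 35, None, 18, 25, None, None, 20]
Validate using subtree bounds (lo, hi): at each node, require lo < value < hi,
then recurse left with hi=value and right with lo=value.
Preorder trace (stopping at first violation):
  at node 22 with bounds (-inf, +inf): OK
  at node 15 with bounds (-inf, 22): OK
  at node 18 with bounds (15, 22): OK
  at node 20 with bounds (18, 22): OK
  at node 35 with bounds (22, +inf): OK
  at node 25 with bounds (22, 35): OK
No violation found at any node.
Result: Valid BST


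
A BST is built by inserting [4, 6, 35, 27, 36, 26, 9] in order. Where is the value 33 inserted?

Starting tree (level order): [4, None, 6, None, 35, 27, 36, 26, None, None, None, 9]
Insertion path: 4 -> 6 -> 35 -> 27
Result: insert 33 as right child of 27
Final tree (level order): [4, None, 6, None, 35, 27, 36, 26, 33, None, None, 9]


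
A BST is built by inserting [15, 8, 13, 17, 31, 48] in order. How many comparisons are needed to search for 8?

Search path for 8: 15 -> 8
Found: True
Comparisons: 2


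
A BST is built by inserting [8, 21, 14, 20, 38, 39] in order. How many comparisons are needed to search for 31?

Search path for 31: 8 -> 21 -> 38
Found: False
Comparisons: 3


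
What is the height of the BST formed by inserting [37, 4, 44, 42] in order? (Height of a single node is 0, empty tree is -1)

Insertion order: [37, 4, 44, 42]
Tree (level-order array): [37, 4, 44, None, None, 42]
Compute height bottom-up (empty subtree = -1):
  height(4) = 1 + max(-1, -1) = 0
  height(42) = 1 + max(-1, -1) = 0
  height(44) = 1 + max(0, -1) = 1
  height(37) = 1 + max(0, 1) = 2
Height = 2


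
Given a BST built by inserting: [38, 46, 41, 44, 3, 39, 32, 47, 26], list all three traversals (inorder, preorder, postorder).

Tree insertion order: [38, 46, 41, 44, 3, 39, 32, 47, 26]
Tree (level-order array): [38, 3, 46, None, 32, 41, 47, 26, None, 39, 44]
Inorder (L, root, R): [3, 26, 32, 38, 39, 41, 44, 46, 47]
Preorder (root, L, R): [38, 3, 32, 26, 46, 41, 39, 44, 47]
Postorder (L, R, root): [26, 32, 3, 39, 44, 41, 47, 46, 38]


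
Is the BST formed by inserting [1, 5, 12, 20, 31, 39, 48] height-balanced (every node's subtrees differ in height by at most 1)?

Tree (level-order array): [1, None, 5, None, 12, None, 20, None, 31, None, 39, None, 48]
Definition: a tree is height-balanced if, at every node, |h(left) - h(right)| <= 1 (empty subtree has height -1).
Bottom-up per-node check:
  node 48: h_left=-1, h_right=-1, diff=0 [OK], height=0
  node 39: h_left=-1, h_right=0, diff=1 [OK], height=1
  node 31: h_left=-1, h_right=1, diff=2 [FAIL (|-1-1|=2 > 1)], height=2
  node 20: h_left=-1, h_right=2, diff=3 [FAIL (|-1-2|=3 > 1)], height=3
  node 12: h_left=-1, h_right=3, diff=4 [FAIL (|-1-3|=4 > 1)], height=4
  node 5: h_left=-1, h_right=4, diff=5 [FAIL (|-1-4|=5 > 1)], height=5
  node 1: h_left=-1, h_right=5, diff=6 [FAIL (|-1-5|=6 > 1)], height=6
Node 31 violates the condition: |-1 - 1| = 2 > 1.
Result: Not balanced


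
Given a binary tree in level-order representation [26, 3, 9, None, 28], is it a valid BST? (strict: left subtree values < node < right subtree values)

Level-order array: [26, 3, 9, None, 28]
Validate using subtree bounds (lo, hi): at each node, require lo < value < hi,
then recurse left with hi=value and right with lo=value.
Preorder trace (stopping at first violation):
  at node 26 with bounds (-inf, +inf): OK
  at node 3 with bounds (-inf, 26): OK
  at node 28 with bounds (3, 26): VIOLATION
Node 28 violates its bound: not (3 < 28 < 26).
Result: Not a valid BST


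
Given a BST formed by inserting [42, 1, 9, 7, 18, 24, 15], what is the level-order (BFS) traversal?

Tree insertion order: [42, 1, 9, 7, 18, 24, 15]
Tree (level-order array): [42, 1, None, None, 9, 7, 18, None, None, 15, 24]
BFS from the root, enqueuing left then right child of each popped node:
  queue [42] -> pop 42, enqueue [1], visited so far: [42]
  queue [1] -> pop 1, enqueue [9], visited so far: [42, 1]
  queue [9] -> pop 9, enqueue [7, 18], visited so far: [42, 1, 9]
  queue [7, 18] -> pop 7, enqueue [none], visited so far: [42, 1, 9, 7]
  queue [18] -> pop 18, enqueue [15, 24], visited so far: [42, 1, 9, 7, 18]
  queue [15, 24] -> pop 15, enqueue [none], visited so far: [42, 1, 9, 7, 18, 15]
  queue [24] -> pop 24, enqueue [none], visited so far: [42, 1, 9, 7, 18, 15, 24]
Result: [42, 1, 9, 7, 18, 15, 24]


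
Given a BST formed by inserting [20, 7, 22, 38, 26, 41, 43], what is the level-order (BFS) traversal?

Tree insertion order: [20, 7, 22, 38, 26, 41, 43]
Tree (level-order array): [20, 7, 22, None, None, None, 38, 26, 41, None, None, None, 43]
BFS from the root, enqueuing left then right child of each popped node:
  queue [20] -> pop 20, enqueue [7, 22], visited so far: [20]
  queue [7, 22] -> pop 7, enqueue [none], visited so far: [20, 7]
  queue [22] -> pop 22, enqueue [38], visited so far: [20, 7, 22]
  queue [38] -> pop 38, enqueue [26, 41], visited so far: [20, 7, 22, 38]
  queue [26, 41] -> pop 26, enqueue [none], visited so far: [20, 7, 22, 38, 26]
  queue [41] -> pop 41, enqueue [43], visited so far: [20, 7, 22, 38, 26, 41]
  queue [43] -> pop 43, enqueue [none], visited so far: [20, 7, 22, 38, 26, 41, 43]
Result: [20, 7, 22, 38, 26, 41, 43]


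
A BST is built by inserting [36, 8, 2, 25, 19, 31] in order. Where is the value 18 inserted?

Starting tree (level order): [36, 8, None, 2, 25, None, None, 19, 31]
Insertion path: 36 -> 8 -> 25 -> 19
Result: insert 18 as left child of 19
Final tree (level order): [36, 8, None, 2, 25, None, None, 19, 31, 18]


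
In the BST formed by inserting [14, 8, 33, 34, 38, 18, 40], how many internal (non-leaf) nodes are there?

Tree built from: [14, 8, 33, 34, 38, 18, 40]
Tree (level-order array): [14, 8, 33, None, None, 18, 34, None, None, None, 38, None, 40]
Rule: An internal node has at least one child.
Per-node child counts:
  node 14: 2 child(ren)
  node 8: 0 child(ren)
  node 33: 2 child(ren)
  node 18: 0 child(ren)
  node 34: 1 child(ren)
  node 38: 1 child(ren)
  node 40: 0 child(ren)
Matching nodes: [14, 33, 34, 38]
Count of internal (non-leaf) nodes: 4


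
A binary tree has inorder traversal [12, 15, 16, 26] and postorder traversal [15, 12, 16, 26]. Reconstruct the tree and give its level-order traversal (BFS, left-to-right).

Inorder:   [12, 15, 16, 26]
Postorder: [15, 12, 16, 26]
Algorithm: postorder visits root last, so walk postorder right-to-left;
each value is the root of the current inorder slice — split it at that
value, recurse on the right subtree first, then the left.
Recursive splits:
  root=26; inorder splits into left=[12, 15, 16], right=[]
  root=16; inorder splits into left=[12, 15], right=[]
  root=12; inorder splits into left=[], right=[15]
  root=15; inorder splits into left=[], right=[]
Reconstructed level-order: [26, 16, 12, 15]


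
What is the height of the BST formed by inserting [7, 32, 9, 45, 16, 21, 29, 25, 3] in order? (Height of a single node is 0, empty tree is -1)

Insertion order: [7, 32, 9, 45, 16, 21, 29, 25, 3]
Tree (level-order array): [7, 3, 32, None, None, 9, 45, None, 16, None, None, None, 21, None, 29, 25]
Compute height bottom-up (empty subtree = -1):
  height(3) = 1 + max(-1, -1) = 0
  height(25) = 1 + max(-1, -1) = 0
  height(29) = 1 + max(0, -1) = 1
  height(21) = 1 + max(-1, 1) = 2
  height(16) = 1 + max(-1, 2) = 3
  height(9) = 1 + max(-1, 3) = 4
  height(45) = 1 + max(-1, -1) = 0
  height(32) = 1 + max(4, 0) = 5
  height(7) = 1 + max(0, 5) = 6
Height = 6


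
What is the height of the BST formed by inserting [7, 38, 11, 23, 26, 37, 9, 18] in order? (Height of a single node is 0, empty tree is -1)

Insertion order: [7, 38, 11, 23, 26, 37, 9, 18]
Tree (level-order array): [7, None, 38, 11, None, 9, 23, None, None, 18, 26, None, None, None, 37]
Compute height bottom-up (empty subtree = -1):
  height(9) = 1 + max(-1, -1) = 0
  height(18) = 1 + max(-1, -1) = 0
  height(37) = 1 + max(-1, -1) = 0
  height(26) = 1 + max(-1, 0) = 1
  height(23) = 1 + max(0, 1) = 2
  height(11) = 1 + max(0, 2) = 3
  height(38) = 1 + max(3, -1) = 4
  height(7) = 1 + max(-1, 4) = 5
Height = 5


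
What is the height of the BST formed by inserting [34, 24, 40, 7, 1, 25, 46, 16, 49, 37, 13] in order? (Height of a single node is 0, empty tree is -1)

Insertion order: [34, 24, 40, 7, 1, 25, 46, 16, 49, 37, 13]
Tree (level-order array): [34, 24, 40, 7, 25, 37, 46, 1, 16, None, None, None, None, None, 49, None, None, 13]
Compute height bottom-up (empty subtree = -1):
  height(1) = 1 + max(-1, -1) = 0
  height(13) = 1 + max(-1, -1) = 0
  height(16) = 1 + max(0, -1) = 1
  height(7) = 1 + max(0, 1) = 2
  height(25) = 1 + max(-1, -1) = 0
  height(24) = 1 + max(2, 0) = 3
  height(37) = 1 + max(-1, -1) = 0
  height(49) = 1 + max(-1, -1) = 0
  height(46) = 1 + max(-1, 0) = 1
  height(40) = 1 + max(0, 1) = 2
  height(34) = 1 + max(3, 2) = 4
Height = 4


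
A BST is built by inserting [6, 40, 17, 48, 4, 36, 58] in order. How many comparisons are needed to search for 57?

Search path for 57: 6 -> 40 -> 48 -> 58
Found: False
Comparisons: 4


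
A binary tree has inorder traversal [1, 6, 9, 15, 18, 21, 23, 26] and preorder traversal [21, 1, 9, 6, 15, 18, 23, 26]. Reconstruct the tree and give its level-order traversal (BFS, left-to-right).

Inorder:  [1, 6, 9, 15, 18, 21, 23, 26]
Preorder: [21, 1, 9, 6, 15, 18, 23, 26]
Algorithm: preorder visits root first, so consume preorder in order;
for each root, split the current inorder slice at that value into
left-subtree inorder and right-subtree inorder, then recurse.
Recursive splits:
  root=21; inorder splits into left=[1, 6, 9, 15, 18], right=[23, 26]
  root=1; inorder splits into left=[], right=[6, 9, 15, 18]
  root=9; inorder splits into left=[6], right=[15, 18]
  root=6; inorder splits into left=[], right=[]
  root=15; inorder splits into left=[], right=[18]
  root=18; inorder splits into left=[], right=[]
  root=23; inorder splits into left=[], right=[26]
  root=26; inorder splits into left=[], right=[]
Reconstructed level-order: [21, 1, 23, 9, 26, 6, 15, 18]


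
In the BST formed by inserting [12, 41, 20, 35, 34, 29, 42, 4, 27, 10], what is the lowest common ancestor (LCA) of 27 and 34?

Tree insertion order: [12, 41, 20, 35, 34, 29, 42, 4, 27, 10]
Tree (level-order array): [12, 4, 41, None, 10, 20, 42, None, None, None, 35, None, None, 34, None, 29, None, 27]
In a BST, the LCA of p=27, q=34 is the first node v on the
root-to-leaf path with p <= v <= q (go left if both < v, right if both > v).
Walk from root:
  at 12: both 27 and 34 > 12, go right
  at 41: both 27 and 34 < 41, go left
  at 20: both 27 and 34 > 20, go right
  at 35: both 27 and 34 < 35, go left
  at 34: 27 <= 34 <= 34, this is the LCA
LCA = 34


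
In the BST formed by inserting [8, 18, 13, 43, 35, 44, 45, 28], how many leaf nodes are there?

Tree built from: [8, 18, 13, 43, 35, 44, 45, 28]
Tree (level-order array): [8, None, 18, 13, 43, None, None, 35, 44, 28, None, None, 45]
Rule: A leaf has 0 children.
Per-node child counts:
  node 8: 1 child(ren)
  node 18: 2 child(ren)
  node 13: 0 child(ren)
  node 43: 2 child(ren)
  node 35: 1 child(ren)
  node 28: 0 child(ren)
  node 44: 1 child(ren)
  node 45: 0 child(ren)
Matching nodes: [13, 28, 45]
Count of leaf nodes: 3


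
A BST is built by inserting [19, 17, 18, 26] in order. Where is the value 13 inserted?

Starting tree (level order): [19, 17, 26, None, 18]
Insertion path: 19 -> 17
Result: insert 13 as left child of 17
Final tree (level order): [19, 17, 26, 13, 18]


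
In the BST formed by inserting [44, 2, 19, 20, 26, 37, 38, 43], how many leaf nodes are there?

Tree built from: [44, 2, 19, 20, 26, 37, 38, 43]
Tree (level-order array): [44, 2, None, None, 19, None, 20, None, 26, None, 37, None, 38, None, 43]
Rule: A leaf has 0 children.
Per-node child counts:
  node 44: 1 child(ren)
  node 2: 1 child(ren)
  node 19: 1 child(ren)
  node 20: 1 child(ren)
  node 26: 1 child(ren)
  node 37: 1 child(ren)
  node 38: 1 child(ren)
  node 43: 0 child(ren)
Matching nodes: [43]
Count of leaf nodes: 1


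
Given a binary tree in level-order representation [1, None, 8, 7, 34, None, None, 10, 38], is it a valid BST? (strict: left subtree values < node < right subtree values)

Level-order array: [1, None, 8, 7, 34, None, None, 10, 38]
Validate using subtree bounds (lo, hi): at each node, require lo < value < hi,
then recurse left with hi=value and right with lo=value.
Preorder trace (stopping at first violation):
  at node 1 with bounds (-inf, +inf): OK
  at node 8 with bounds (1, +inf): OK
  at node 7 with bounds (1, 8): OK
  at node 34 with bounds (8, +inf): OK
  at node 10 with bounds (8, 34): OK
  at node 38 with bounds (34, +inf): OK
No violation found at any node.
Result: Valid BST


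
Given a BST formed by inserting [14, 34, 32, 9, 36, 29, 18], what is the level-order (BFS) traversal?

Tree insertion order: [14, 34, 32, 9, 36, 29, 18]
Tree (level-order array): [14, 9, 34, None, None, 32, 36, 29, None, None, None, 18]
BFS from the root, enqueuing left then right child of each popped node:
  queue [14] -> pop 14, enqueue [9, 34], visited so far: [14]
  queue [9, 34] -> pop 9, enqueue [none], visited so far: [14, 9]
  queue [34] -> pop 34, enqueue [32, 36], visited so far: [14, 9, 34]
  queue [32, 36] -> pop 32, enqueue [29], visited so far: [14, 9, 34, 32]
  queue [36, 29] -> pop 36, enqueue [none], visited so far: [14, 9, 34, 32, 36]
  queue [29] -> pop 29, enqueue [18], visited so far: [14, 9, 34, 32, 36, 29]
  queue [18] -> pop 18, enqueue [none], visited so far: [14, 9, 34, 32, 36, 29, 18]
Result: [14, 9, 34, 32, 36, 29, 18]


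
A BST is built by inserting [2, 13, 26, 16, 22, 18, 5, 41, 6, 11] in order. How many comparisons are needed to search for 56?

Search path for 56: 2 -> 13 -> 26 -> 41
Found: False
Comparisons: 4


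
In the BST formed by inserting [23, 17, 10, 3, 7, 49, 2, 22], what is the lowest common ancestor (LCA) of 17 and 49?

Tree insertion order: [23, 17, 10, 3, 7, 49, 2, 22]
Tree (level-order array): [23, 17, 49, 10, 22, None, None, 3, None, None, None, 2, 7]
In a BST, the LCA of p=17, q=49 is the first node v on the
root-to-leaf path with p <= v <= q (go left if both < v, right if both > v).
Walk from root:
  at 23: 17 <= 23 <= 49, this is the LCA
LCA = 23


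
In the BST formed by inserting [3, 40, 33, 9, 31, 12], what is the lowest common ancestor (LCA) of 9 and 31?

Tree insertion order: [3, 40, 33, 9, 31, 12]
Tree (level-order array): [3, None, 40, 33, None, 9, None, None, 31, 12]
In a BST, the LCA of p=9, q=31 is the first node v on the
root-to-leaf path with p <= v <= q (go left if both < v, right if both > v).
Walk from root:
  at 3: both 9 and 31 > 3, go right
  at 40: both 9 and 31 < 40, go left
  at 33: both 9 and 31 < 33, go left
  at 9: 9 <= 9 <= 31, this is the LCA
LCA = 9


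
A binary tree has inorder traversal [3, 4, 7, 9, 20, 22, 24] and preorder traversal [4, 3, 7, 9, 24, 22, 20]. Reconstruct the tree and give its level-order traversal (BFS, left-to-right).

Inorder:  [3, 4, 7, 9, 20, 22, 24]
Preorder: [4, 3, 7, 9, 24, 22, 20]
Algorithm: preorder visits root first, so consume preorder in order;
for each root, split the current inorder slice at that value into
left-subtree inorder and right-subtree inorder, then recurse.
Recursive splits:
  root=4; inorder splits into left=[3], right=[7, 9, 20, 22, 24]
  root=3; inorder splits into left=[], right=[]
  root=7; inorder splits into left=[], right=[9, 20, 22, 24]
  root=9; inorder splits into left=[], right=[20, 22, 24]
  root=24; inorder splits into left=[20, 22], right=[]
  root=22; inorder splits into left=[20], right=[]
  root=20; inorder splits into left=[], right=[]
Reconstructed level-order: [4, 3, 7, 9, 24, 22, 20]


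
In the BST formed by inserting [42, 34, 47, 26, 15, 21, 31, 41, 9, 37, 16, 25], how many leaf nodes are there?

Tree built from: [42, 34, 47, 26, 15, 21, 31, 41, 9, 37, 16, 25]
Tree (level-order array): [42, 34, 47, 26, 41, None, None, 15, 31, 37, None, 9, 21, None, None, None, None, None, None, 16, 25]
Rule: A leaf has 0 children.
Per-node child counts:
  node 42: 2 child(ren)
  node 34: 2 child(ren)
  node 26: 2 child(ren)
  node 15: 2 child(ren)
  node 9: 0 child(ren)
  node 21: 2 child(ren)
  node 16: 0 child(ren)
  node 25: 0 child(ren)
  node 31: 0 child(ren)
  node 41: 1 child(ren)
  node 37: 0 child(ren)
  node 47: 0 child(ren)
Matching nodes: [9, 16, 25, 31, 37, 47]
Count of leaf nodes: 6


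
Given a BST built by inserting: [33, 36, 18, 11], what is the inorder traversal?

Tree insertion order: [33, 36, 18, 11]
Tree (level-order array): [33, 18, 36, 11]
Inorder traversal: [11, 18, 33, 36]


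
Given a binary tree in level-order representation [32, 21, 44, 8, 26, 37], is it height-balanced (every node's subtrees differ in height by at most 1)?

Tree (level-order array): [32, 21, 44, 8, 26, 37]
Definition: a tree is height-balanced if, at every node, |h(left) - h(right)| <= 1 (empty subtree has height -1).
Bottom-up per-node check:
  node 8: h_left=-1, h_right=-1, diff=0 [OK], height=0
  node 26: h_left=-1, h_right=-1, diff=0 [OK], height=0
  node 21: h_left=0, h_right=0, diff=0 [OK], height=1
  node 37: h_left=-1, h_right=-1, diff=0 [OK], height=0
  node 44: h_left=0, h_right=-1, diff=1 [OK], height=1
  node 32: h_left=1, h_right=1, diff=0 [OK], height=2
All nodes satisfy the balance condition.
Result: Balanced


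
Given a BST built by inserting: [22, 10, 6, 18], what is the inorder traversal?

Tree insertion order: [22, 10, 6, 18]
Tree (level-order array): [22, 10, None, 6, 18]
Inorder traversal: [6, 10, 18, 22]


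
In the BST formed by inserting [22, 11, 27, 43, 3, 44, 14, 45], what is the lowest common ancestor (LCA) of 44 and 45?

Tree insertion order: [22, 11, 27, 43, 3, 44, 14, 45]
Tree (level-order array): [22, 11, 27, 3, 14, None, 43, None, None, None, None, None, 44, None, 45]
In a BST, the LCA of p=44, q=45 is the first node v on the
root-to-leaf path with p <= v <= q (go left if both < v, right if both > v).
Walk from root:
  at 22: both 44 and 45 > 22, go right
  at 27: both 44 and 45 > 27, go right
  at 43: both 44 and 45 > 43, go right
  at 44: 44 <= 44 <= 45, this is the LCA
LCA = 44


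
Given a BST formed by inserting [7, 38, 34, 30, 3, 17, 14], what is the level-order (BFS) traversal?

Tree insertion order: [7, 38, 34, 30, 3, 17, 14]
Tree (level-order array): [7, 3, 38, None, None, 34, None, 30, None, 17, None, 14]
BFS from the root, enqueuing left then right child of each popped node:
  queue [7] -> pop 7, enqueue [3, 38], visited so far: [7]
  queue [3, 38] -> pop 3, enqueue [none], visited so far: [7, 3]
  queue [38] -> pop 38, enqueue [34], visited so far: [7, 3, 38]
  queue [34] -> pop 34, enqueue [30], visited so far: [7, 3, 38, 34]
  queue [30] -> pop 30, enqueue [17], visited so far: [7, 3, 38, 34, 30]
  queue [17] -> pop 17, enqueue [14], visited so far: [7, 3, 38, 34, 30, 17]
  queue [14] -> pop 14, enqueue [none], visited so far: [7, 3, 38, 34, 30, 17, 14]
Result: [7, 3, 38, 34, 30, 17, 14]


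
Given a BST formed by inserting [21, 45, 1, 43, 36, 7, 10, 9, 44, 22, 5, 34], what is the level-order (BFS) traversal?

Tree insertion order: [21, 45, 1, 43, 36, 7, 10, 9, 44, 22, 5, 34]
Tree (level-order array): [21, 1, 45, None, 7, 43, None, 5, 10, 36, 44, None, None, 9, None, 22, None, None, None, None, None, None, 34]
BFS from the root, enqueuing left then right child of each popped node:
  queue [21] -> pop 21, enqueue [1, 45], visited so far: [21]
  queue [1, 45] -> pop 1, enqueue [7], visited so far: [21, 1]
  queue [45, 7] -> pop 45, enqueue [43], visited so far: [21, 1, 45]
  queue [7, 43] -> pop 7, enqueue [5, 10], visited so far: [21, 1, 45, 7]
  queue [43, 5, 10] -> pop 43, enqueue [36, 44], visited so far: [21, 1, 45, 7, 43]
  queue [5, 10, 36, 44] -> pop 5, enqueue [none], visited so far: [21, 1, 45, 7, 43, 5]
  queue [10, 36, 44] -> pop 10, enqueue [9], visited so far: [21, 1, 45, 7, 43, 5, 10]
  queue [36, 44, 9] -> pop 36, enqueue [22], visited so far: [21, 1, 45, 7, 43, 5, 10, 36]
  queue [44, 9, 22] -> pop 44, enqueue [none], visited so far: [21, 1, 45, 7, 43, 5, 10, 36, 44]
  queue [9, 22] -> pop 9, enqueue [none], visited so far: [21, 1, 45, 7, 43, 5, 10, 36, 44, 9]
  queue [22] -> pop 22, enqueue [34], visited so far: [21, 1, 45, 7, 43, 5, 10, 36, 44, 9, 22]
  queue [34] -> pop 34, enqueue [none], visited so far: [21, 1, 45, 7, 43, 5, 10, 36, 44, 9, 22, 34]
Result: [21, 1, 45, 7, 43, 5, 10, 36, 44, 9, 22, 34]


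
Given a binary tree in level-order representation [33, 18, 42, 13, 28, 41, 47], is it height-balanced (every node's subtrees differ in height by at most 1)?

Tree (level-order array): [33, 18, 42, 13, 28, 41, 47]
Definition: a tree is height-balanced if, at every node, |h(left) - h(right)| <= 1 (empty subtree has height -1).
Bottom-up per-node check:
  node 13: h_left=-1, h_right=-1, diff=0 [OK], height=0
  node 28: h_left=-1, h_right=-1, diff=0 [OK], height=0
  node 18: h_left=0, h_right=0, diff=0 [OK], height=1
  node 41: h_left=-1, h_right=-1, diff=0 [OK], height=0
  node 47: h_left=-1, h_right=-1, diff=0 [OK], height=0
  node 42: h_left=0, h_right=0, diff=0 [OK], height=1
  node 33: h_left=1, h_right=1, diff=0 [OK], height=2
All nodes satisfy the balance condition.
Result: Balanced


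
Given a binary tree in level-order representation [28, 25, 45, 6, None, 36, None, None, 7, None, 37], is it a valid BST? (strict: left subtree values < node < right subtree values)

Level-order array: [28, 25, 45, 6, None, 36, None, None, 7, None, 37]
Validate using subtree bounds (lo, hi): at each node, require lo < value < hi,
then recurse left with hi=value and right with lo=value.
Preorder trace (stopping at first violation):
  at node 28 with bounds (-inf, +inf): OK
  at node 25 with bounds (-inf, 28): OK
  at node 6 with bounds (-inf, 25): OK
  at node 7 with bounds (6, 25): OK
  at node 45 with bounds (28, +inf): OK
  at node 36 with bounds (28, 45): OK
  at node 37 with bounds (36, 45): OK
No violation found at any node.
Result: Valid BST


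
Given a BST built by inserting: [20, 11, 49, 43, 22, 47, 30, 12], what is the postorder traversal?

Tree insertion order: [20, 11, 49, 43, 22, 47, 30, 12]
Tree (level-order array): [20, 11, 49, None, 12, 43, None, None, None, 22, 47, None, 30]
Postorder traversal: [12, 11, 30, 22, 47, 43, 49, 20]


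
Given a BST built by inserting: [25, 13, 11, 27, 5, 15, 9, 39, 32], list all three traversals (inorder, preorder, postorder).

Tree insertion order: [25, 13, 11, 27, 5, 15, 9, 39, 32]
Tree (level-order array): [25, 13, 27, 11, 15, None, 39, 5, None, None, None, 32, None, None, 9]
Inorder (L, root, R): [5, 9, 11, 13, 15, 25, 27, 32, 39]
Preorder (root, L, R): [25, 13, 11, 5, 9, 15, 27, 39, 32]
Postorder (L, R, root): [9, 5, 11, 15, 13, 32, 39, 27, 25]


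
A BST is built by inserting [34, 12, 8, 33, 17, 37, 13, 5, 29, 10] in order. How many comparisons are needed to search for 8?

Search path for 8: 34 -> 12 -> 8
Found: True
Comparisons: 3


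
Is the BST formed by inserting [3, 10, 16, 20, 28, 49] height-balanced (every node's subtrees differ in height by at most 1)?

Tree (level-order array): [3, None, 10, None, 16, None, 20, None, 28, None, 49]
Definition: a tree is height-balanced if, at every node, |h(left) - h(right)| <= 1 (empty subtree has height -1).
Bottom-up per-node check:
  node 49: h_left=-1, h_right=-1, diff=0 [OK], height=0
  node 28: h_left=-1, h_right=0, diff=1 [OK], height=1
  node 20: h_left=-1, h_right=1, diff=2 [FAIL (|-1-1|=2 > 1)], height=2
  node 16: h_left=-1, h_right=2, diff=3 [FAIL (|-1-2|=3 > 1)], height=3
  node 10: h_left=-1, h_right=3, diff=4 [FAIL (|-1-3|=4 > 1)], height=4
  node 3: h_left=-1, h_right=4, diff=5 [FAIL (|-1-4|=5 > 1)], height=5
Node 20 violates the condition: |-1 - 1| = 2 > 1.
Result: Not balanced


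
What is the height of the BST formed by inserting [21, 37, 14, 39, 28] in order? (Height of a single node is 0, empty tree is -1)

Insertion order: [21, 37, 14, 39, 28]
Tree (level-order array): [21, 14, 37, None, None, 28, 39]
Compute height bottom-up (empty subtree = -1):
  height(14) = 1 + max(-1, -1) = 0
  height(28) = 1 + max(-1, -1) = 0
  height(39) = 1 + max(-1, -1) = 0
  height(37) = 1 + max(0, 0) = 1
  height(21) = 1 + max(0, 1) = 2
Height = 2


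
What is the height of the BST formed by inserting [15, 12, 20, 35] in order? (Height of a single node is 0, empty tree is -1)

Insertion order: [15, 12, 20, 35]
Tree (level-order array): [15, 12, 20, None, None, None, 35]
Compute height bottom-up (empty subtree = -1):
  height(12) = 1 + max(-1, -1) = 0
  height(35) = 1 + max(-1, -1) = 0
  height(20) = 1 + max(-1, 0) = 1
  height(15) = 1 + max(0, 1) = 2
Height = 2


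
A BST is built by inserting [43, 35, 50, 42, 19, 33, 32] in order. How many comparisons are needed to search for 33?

Search path for 33: 43 -> 35 -> 19 -> 33
Found: True
Comparisons: 4


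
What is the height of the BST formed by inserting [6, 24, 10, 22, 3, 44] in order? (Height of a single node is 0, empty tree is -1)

Insertion order: [6, 24, 10, 22, 3, 44]
Tree (level-order array): [6, 3, 24, None, None, 10, 44, None, 22]
Compute height bottom-up (empty subtree = -1):
  height(3) = 1 + max(-1, -1) = 0
  height(22) = 1 + max(-1, -1) = 0
  height(10) = 1 + max(-1, 0) = 1
  height(44) = 1 + max(-1, -1) = 0
  height(24) = 1 + max(1, 0) = 2
  height(6) = 1 + max(0, 2) = 3
Height = 3


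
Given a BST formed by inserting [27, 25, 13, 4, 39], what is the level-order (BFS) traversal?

Tree insertion order: [27, 25, 13, 4, 39]
Tree (level-order array): [27, 25, 39, 13, None, None, None, 4]
BFS from the root, enqueuing left then right child of each popped node:
  queue [27] -> pop 27, enqueue [25, 39], visited so far: [27]
  queue [25, 39] -> pop 25, enqueue [13], visited so far: [27, 25]
  queue [39, 13] -> pop 39, enqueue [none], visited so far: [27, 25, 39]
  queue [13] -> pop 13, enqueue [4], visited so far: [27, 25, 39, 13]
  queue [4] -> pop 4, enqueue [none], visited so far: [27, 25, 39, 13, 4]
Result: [27, 25, 39, 13, 4]


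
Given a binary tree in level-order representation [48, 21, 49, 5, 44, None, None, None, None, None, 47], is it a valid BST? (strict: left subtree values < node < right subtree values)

Level-order array: [48, 21, 49, 5, 44, None, None, None, None, None, 47]
Validate using subtree bounds (lo, hi): at each node, require lo < value < hi,
then recurse left with hi=value and right with lo=value.
Preorder trace (stopping at first violation):
  at node 48 with bounds (-inf, +inf): OK
  at node 21 with bounds (-inf, 48): OK
  at node 5 with bounds (-inf, 21): OK
  at node 44 with bounds (21, 48): OK
  at node 47 with bounds (44, 48): OK
  at node 49 with bounds (48, +inf): OK
No violation found at any node.
Result: Valid BST


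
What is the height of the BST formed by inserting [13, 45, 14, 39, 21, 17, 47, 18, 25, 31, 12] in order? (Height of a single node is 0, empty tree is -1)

Insertion order: [13, 45, 14, 39, 21, 17, 47, 18, 25, 31, 12]
Tree (level-order array): [13, 12, 45, None, None, 14, 47, None, 39, None, None, 21, None, 17, 25, None, 18, None, 31]
Compute height bottom-up (empty subtree = -1):
  height(12) = 1 + max(-1, -1) = 0
  height(18) = 1 + max(-1, -1) = 0
  height(17) = 1 + max(-1, 0) = 1
  height(31) = 1 + max(-1, -1) = 0
  height(25) = 1 + max(-1, 0) = 1
  height(21) = 1 + max(1, 1) = 2
  height(39) = 1 + max(2, -1) = 3
  height(14) = 1 + max(-1, 3) = 4
  height(47) = 1 + max(-1, -1) = 0
  height(45) = 1 + max(4, 0) = 5
  height(13) = 1 + max(0, 5) = 6
Height = 6


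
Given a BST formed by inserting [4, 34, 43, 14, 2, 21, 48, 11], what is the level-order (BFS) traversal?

Tree insertion order: [4, 34, 43, 14, 2, 21, 48, 11]
Tree (level-order array): [4, 2, 34, None, None, 14, 43, 11, 21, None, 48]
BFS from the root, enqueuing left then right child of each popped node:
  queue [4] -> pop 4, enqueue [2, 34], visited so far: [4]
  queue [2, 34] -> pop 2, enqueue [none], visited so far: [4, 2]
  queue [34] -> pop 34, enqueue [14, 43], visited so far: [4, 2, 34]
  queue [14, 43] -> pop 14, enqueue [11, 21], visited so far: [4, 2, 34, 14]
  queue [43, 11, 21] -> pop 43, enqueue [48], visited so far: [4, 2, 34, 14, 43]
  queue [11, 21, 48] -> pop 11, enqueue [none], visited so far: [4, 2, 34, 14, 43, 11]
  queue [21, 48] -> pop 21, enqueue [none], visited so far: [4, 2, 34, 14, 43, 11, 21]
  queue [48] -> pop 48, enqueue [none], visited so far: [4, 2, 34, 14, 43, 11, 21, 48]
Result: [4, 2, 34, 14, 43, 11, 21, 48]


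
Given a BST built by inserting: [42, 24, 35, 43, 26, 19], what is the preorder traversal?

Tree insertion order: [42, 24, 35, 43, 26, 19]
Tree (level-order array): [42, 24, 43, 19, 35, None, None, None, None, 26]
Preorder traversal: [42, 24, 19, 35, 26, 43]


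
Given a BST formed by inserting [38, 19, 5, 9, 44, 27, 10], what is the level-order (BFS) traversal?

Tree insertion order: [38, 19, 5, 9, 44, 27, 10]
Tree (level-order array): [38, 19, 44, 5, 27, None, None, None, 9, None, None, None, 10]
BFS from the root, enqueuing left then right child of each popped node:
  queue [38] -> pop 38, enqueue [19, 44], visited so far: [38]
  queue [19, 44] -> pop 19, enqueue [5, 27], visited so far: [38, 19]
  queue [44, 5, 27] -> pop 44, enqueue [none], visited so far: [38, 19, 44]
  queue [5, 27] -> pop 5, enqueue [9], visited so far: [38, 19, 44, 5]
  queue [27, 9] -> pop 27, enqueue [none], visited so far: [38, 19, 44, 5, 27]
  queue [9] -> pop 9, enqueue [10], visited so far: [38, 19, 44, 5, 27, 9]
  queue [10] -> pop 10, enqueue [none], visited so far: [38, 19, 44, 5, 27, 9, 10]
Result: [38, 19, 44, 5, 27, 9, 10]


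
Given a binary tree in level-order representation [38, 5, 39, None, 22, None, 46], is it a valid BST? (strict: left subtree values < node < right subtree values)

Level-order array: [38, 5, 39, None, 22, None, 46]
Validate using subtree bounds (lo, hi): at each node, require lo < value < hi,
then recurse left with hi=value and right with lo=value.
Preorder trace (stopping at first violation):
  at node 38 with bounds (-inf, +inf): OK
  at node 5 with bounds (-inf, 38): OK
  at node 22 with bounds (5, 38): OK
  at node 39 with bounds (38, +inf): OK
  at node 46 with bounds (39, +inf): OK
No violation found at any node.
Result: Valid BST


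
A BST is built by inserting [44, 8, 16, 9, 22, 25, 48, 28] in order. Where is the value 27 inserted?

Starting tree (level order): [44, 8, 48, None, 16, None, None, 9, 22, None, None, None, 25, None, 28]
Insertion path: 44 -> 8 -> 16 -> 22 -> 25 -> 28
Result: insert 27 as left child of 28
Final tree (level order): [44, 8, 48, None, 16, None, None, 9, 22, None, None, None, 25, None, 28, 27]


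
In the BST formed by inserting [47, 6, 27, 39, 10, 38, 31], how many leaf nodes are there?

Tree built from: [47, 6, 27, 39, 10, 38, 31]
Tree (level-order array): [47, 6, None, None, 27, 10, 39, None, None, 38, None, 31]
Rule: A leaf has 0 children.
Per-node child counts:
  node 47: 1 child(ren)
  node 6: 1 child(ren)
  node 27: 2 child(ren)
  node 10: 0 child(ren)
  node 39: 1 child(ren)
  node 38: 1 child(ren)
  node 31: 0 child(ren)
Matching nodes: [10, 31]
Count of leaf nodes: 2


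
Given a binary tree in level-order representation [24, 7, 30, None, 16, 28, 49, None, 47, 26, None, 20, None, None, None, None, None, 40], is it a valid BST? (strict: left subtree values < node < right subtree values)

Level-order array: [24, 7, 30, None, 16, 28, 49, None, 47, 26, None, 20, None, None, None, None, None, 40]
Validate using subtree bounds (lo, hi): at each node, require lo < value < hi,
then recurse left with hi=value and right with lo=value.
Preorder trace (stopping at first violation):
  at node 24 with bounds (-inf, +inf): OK
  at node 7 with bounds (-inf, 24): OK
  at node 16 with bounds (7, 24): OK
  at node 47 with bounds (16, 24): VIOLATION
Node 47 violates its bound: not (16 < 47 < 24).
Result: Not a valid BST


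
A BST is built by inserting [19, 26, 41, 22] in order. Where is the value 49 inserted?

Starting tree (level order): [19, None, 26, 22, 41]
Insertion path: 19 -> 26 -> 41
Result: insert 49 as right child of 41
Final tree (level order): [19, None, 26, 22, 41, None, None, None, 49]


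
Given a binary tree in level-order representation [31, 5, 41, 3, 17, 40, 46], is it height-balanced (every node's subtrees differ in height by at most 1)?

Tree (level-order array): [31, 5, 41, 3, 17, 40, 46]
Definition: a tree is height-balanced if, at every node, |h(left) - h(right)| <= 1 (empty subtree has height -1).
Bottom-up per-node check:
  node 3: h_left=-1, h_right=-1, diff=0 [OK], height=0
  node 17: h_left=-1, h_right=-1, diff=0 [OK], height=0
  node 5: h_left=0, h_right=0, diff=0 [OK], height=1
  node 40: h_left=-1, h_right=-1, diff=0 [OK], height=0
  node 46: h_left=-1, h_right=-1, diff=0 [OK], height=0
  node 41: h_left=0, h_right=0, diff=0 [OK], height=1
  node 31: h_left=1, h_right=1, diff=0 [OK], height=2
All nodes satisfy the balance condition.
Result: Balanced


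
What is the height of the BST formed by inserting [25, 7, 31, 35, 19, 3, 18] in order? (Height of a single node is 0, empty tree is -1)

Insertion order: [25, 7, 31, 35, 19, 3, 18]
Tree (level-order array): [25, 7, 31, 3, 19, None, 35, None, None, 18]
Compute height bottom-up (empty subtree = -1):
  height(3) = 1 + max(-1, -1) = 0
  height(18) = 1 + max(-1, -1) = 0
  height(19) = 1 + max(0, -1) = 1
  height(7) = 1 + max(0, 1) = 2
  height(35) = 1 + max(-1, -1) = 0
  height(31) = 1 + max(-1, 0) = 1
  height(25) = 1 + max(2, 1) = 3
Height = 3
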